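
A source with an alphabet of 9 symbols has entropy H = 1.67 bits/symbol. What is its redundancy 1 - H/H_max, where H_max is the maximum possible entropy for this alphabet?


H_max = log2(K) = log2(9) = 3.1699 bits/symbol. Redundancy = 1 - H/H_max = 1 - 1.67/3.1699 = 1 - 0.5268 = 0.4732

0.4732


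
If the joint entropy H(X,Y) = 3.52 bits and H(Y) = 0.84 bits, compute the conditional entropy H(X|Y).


H(X|Y) = H(X,Y) - H(Y) = 3.52 - 0.84 = 2.68

2.68 bits


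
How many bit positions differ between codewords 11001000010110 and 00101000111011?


Count differing positions: ^ ^ ^ . . . . . ^ . ^ ^ . ^ = 7 differences

7


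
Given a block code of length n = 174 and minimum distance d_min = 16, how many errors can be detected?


Detection capability = d_min - 1 = 16 - 1 = 15

15 errors


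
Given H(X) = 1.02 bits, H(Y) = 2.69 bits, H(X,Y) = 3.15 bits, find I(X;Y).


I(X;Y) = H(X) + H(Y) - H(X,Y) = 1.02 + 2.69 - 3.15 = 0.56

0.56 bits


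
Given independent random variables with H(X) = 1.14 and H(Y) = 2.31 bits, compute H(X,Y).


For independent variables, H(X,Y) = H(X) + H(Y) = 1.14 + 2.31 = 3.45

3.45 bits


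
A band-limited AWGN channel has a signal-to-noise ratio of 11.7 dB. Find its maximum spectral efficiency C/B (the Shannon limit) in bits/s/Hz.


SNR_linear = 10^(11.7/10) = 14.7911; C/B = log2(1 + SNR_linear) = log2(1 + 14.7911) = 3.981

3.981 bits/s/Hz


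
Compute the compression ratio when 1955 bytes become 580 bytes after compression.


Ratio = original / compressed = 1955 / 580 = 3.3707

3.3707


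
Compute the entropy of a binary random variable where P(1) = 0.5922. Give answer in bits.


H = -p*log2(p) - (1-p)*log2(1-p). -0.5922*log2(0.5922) = 0.447611; -0.4078*log2(0.4078) = 0.527720. H = 0.447611 + 0.527720 = 0.9753

0.9753 bits


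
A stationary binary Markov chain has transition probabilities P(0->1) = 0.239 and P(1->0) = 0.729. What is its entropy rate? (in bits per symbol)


Stationary distribution: pi_0 = p10/(p01+p10) = 0.7531, pi_1 = 0.2469. Entropy rate H' = pi_0*H(p01) + pi_1*H(p10) = 0.7531*0.7934 + 0.2469*0.8429 = 0.8056

0.8056 bits/symbol


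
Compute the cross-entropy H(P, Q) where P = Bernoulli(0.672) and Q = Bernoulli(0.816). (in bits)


H(P,Q) = -p*log2(q) - (1-p)*log2(1-q). -0.672*log2(0.816) = 0.197137; -0.328*log2(0.184) = 0.801049. H(P,Q) = 0.197137 + 0.801049 = 0.9982

0.9982 bits


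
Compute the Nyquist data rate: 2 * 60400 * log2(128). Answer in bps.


Rate = 2 * B * log2(M) = 2 * 60400 * 7.0 = 845600.0

845600.0 bps


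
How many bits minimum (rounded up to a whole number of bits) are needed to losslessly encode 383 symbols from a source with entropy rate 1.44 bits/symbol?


Minimum bits >= n * H = 383 * 1.44 = 551.52, rounded up to a whole number of bits = 552

552 bits


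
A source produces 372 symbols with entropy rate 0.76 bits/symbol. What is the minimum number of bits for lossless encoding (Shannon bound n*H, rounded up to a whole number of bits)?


Minimum bits >= n * H = 372 * 0.76 = 282.72, rounded up to a whole number of bits = 283

283 bits


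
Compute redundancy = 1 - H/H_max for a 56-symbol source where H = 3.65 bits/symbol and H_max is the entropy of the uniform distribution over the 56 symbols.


H_max = log2(K) = log2(56) = 5.8074 bits/symbol. Redundancy = 1 - H/H_max = 1 - 3.65/5.8074 = 1 - 0.6285 = 0.3715

0.3715


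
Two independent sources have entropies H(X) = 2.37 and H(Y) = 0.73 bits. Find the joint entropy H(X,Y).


For independent variables, H(X,Y) = H(X) + H(Y) = 2.37 + 0.73 = 3.1

3.1 bits


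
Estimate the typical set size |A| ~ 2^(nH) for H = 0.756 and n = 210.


log2|A_typical| = nH = 210 * 0.756 = 158.76, so |A_typical| ~ 2^158.76 = 6.188e+47

6.188e+47


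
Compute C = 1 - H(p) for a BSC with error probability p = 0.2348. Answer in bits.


H(p) = -p*log2(p) - (1-p)*log2(1-p) = -0.2348*log2(0.2348) - 0.7652*log2(0.7652) = 0.490848 + 0.295437 = 0.7863. C = 1 - H(p) = 1 - 0.7863 = 0.2137

0.2137 bits


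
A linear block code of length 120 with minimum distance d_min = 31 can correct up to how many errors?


Correction capability = floor((d-1)/2) = floor((31-1)/2) = 15

15 errors


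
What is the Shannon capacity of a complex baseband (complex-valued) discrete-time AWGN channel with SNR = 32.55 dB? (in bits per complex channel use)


SNR_linear = 10^(32.55/10) = 1798.8709; C = log2(1 + SNR_linear) = log2(1 + 1798.8709) = 10.8137

10.8137 bits/channel use


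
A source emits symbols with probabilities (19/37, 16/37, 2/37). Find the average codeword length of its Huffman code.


Huffman construction (repeatedly merge the two least-probable nodes; each merge adds 1 bit to every symbol beneath it): 2/37 + 16/37 = 18/37; 18/37 + 19/37 = 1. Resulting codeword lengths (in the order the probabilities were given): (1, 2, 2). L_avg = sum(p_i * l_i) = 19/37*1 + 16/37*2 + 2/37*2 = 55/37 = 1.4865

1.4865 bits


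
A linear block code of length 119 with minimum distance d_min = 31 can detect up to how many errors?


Detection capability = d_min - 1 = 31 - 1 = 30

30 errors


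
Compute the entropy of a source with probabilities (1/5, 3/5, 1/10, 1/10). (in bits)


H = -sum(p_i * log2(p_i)). Terms: -(1/5)*log2(1/5) = 0.464386; -(3/5)*log2(3/5) = 0.442179; -(1/10)*log2(1/10) = 0.332193; -(1/10)*log2(1/10) = 0.332193. H = 0.464386 + 0.442179 + 0.332193 + 0.332193 = 1.571

1.571 bits


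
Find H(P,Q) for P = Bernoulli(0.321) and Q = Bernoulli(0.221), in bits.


H(P,Q) = -p*log2(q) - (1-p)*log2(1-q). -0.321*log2(0.221) = 0.699100; -0.679*log2(0.779) = 0.244647. H(P,Q) = 0.699100 + 0.244647 = 0.9437

0.9437 bits


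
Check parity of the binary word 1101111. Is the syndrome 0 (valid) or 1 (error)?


Syndrome = XOR of all bits = 1 XOR 1 XOR 0 XOR 1 XOR 1 XOR 1 XOR 1 = 0

0


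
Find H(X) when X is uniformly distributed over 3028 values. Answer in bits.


H = log2(n) = log2(3028) = 11.5641

11.5641 bits


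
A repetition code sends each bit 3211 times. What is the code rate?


Rate = k/n = 1/3211

1/3211


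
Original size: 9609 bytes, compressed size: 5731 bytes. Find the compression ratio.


Ratio = original / compressed = 9609 / 5731 = 1.6767

1.6767


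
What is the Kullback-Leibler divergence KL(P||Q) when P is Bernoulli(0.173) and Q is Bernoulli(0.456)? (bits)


KL = p*log2(p/q) + (1-p)*log2((1-p)/(1-q)) = 0.173*log2(0.173/0.456) + 0.827*log2(0.827/0.544) = 0.2578

0.2578 bits


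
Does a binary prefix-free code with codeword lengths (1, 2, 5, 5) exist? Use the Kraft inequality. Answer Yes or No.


Kraft sum = sum(2^(-l_i)) = 0.8125, need <= 1. Result: satisfied (a binary prefix-free code with these lengths exists)

Yes


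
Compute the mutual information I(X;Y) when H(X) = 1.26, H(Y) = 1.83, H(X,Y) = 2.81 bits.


I(X;Y) = H(X) + H(Y) - H(X,Y) = 1.26 + 1.83 - 2.81 = 0.28

0.28 bits


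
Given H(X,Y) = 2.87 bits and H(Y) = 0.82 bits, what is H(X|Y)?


H(X|Y) = H(X,Y) - H(Y) = 2.87 - 0.82 = 2.05

2.05 bits


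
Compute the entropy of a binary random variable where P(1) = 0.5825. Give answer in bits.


H = -p*log2(p) - (1-p)*log2(1-p). -0.5825*log2(0.5825) = 0.454158; -0.4175*log2(0.4175) = 0.526113. H = 0.454158 + 0.526113 = 0.9803

0.9803 bits


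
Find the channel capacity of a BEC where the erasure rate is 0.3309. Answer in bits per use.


C = 1 - epsilon = 1 - 0.3309 = 0.6691

0.6691 bits


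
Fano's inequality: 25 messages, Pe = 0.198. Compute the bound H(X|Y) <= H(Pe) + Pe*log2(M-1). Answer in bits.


H(Pe) = -Pe*log2(Pe) - (1-Pe)*log2(1-Pe) = -0.198*log2(0.198) - 0.802*log2(0.802) = 0.462613 + 0.255297 = 0.7179. Pe*log2(M-1) = 0.198*log2(24) = 0.907823. Bound = H(Pe) + Pe*log2(M-1) = 0.462613 + 0.255297 + 0.907823 = 1.6257

1.6257 bits


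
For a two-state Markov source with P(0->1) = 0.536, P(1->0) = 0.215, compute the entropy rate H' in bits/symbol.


Stationary distribution: pi_0 = p10/(p01+p10) = 0.2863, pi_1 = 0.7137. Entropy rate H' = pi_0*H(p01) + pi_1*H(p10) = 0.2863*0.9963 + 0.7137*0.7509 = 0.8212

0.8212 bits/symbol


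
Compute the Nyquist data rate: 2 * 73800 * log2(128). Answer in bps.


Rate = 2 * B * log2(M) = 2 * 73800 * 7.0 = 1033200.0

1033200.0 bps


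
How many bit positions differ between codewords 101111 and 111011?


Count differing positions: . ^ . ^ . . = 2 differences

2


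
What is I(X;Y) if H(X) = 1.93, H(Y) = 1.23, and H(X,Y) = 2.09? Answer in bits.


I(X;Y) = H(X) + H(Y) - H(X,Y) = 1.93 + 1.23 - 2.09 = 1.07

1.07 bits


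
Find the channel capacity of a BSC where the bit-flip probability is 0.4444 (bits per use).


H(p) = -p*log2(p) - (1-p)*log2(1-p) = -0.4444*log2(0.4444) - 0.5556*log2(0.5556) = 0.519979 + 0.471083 = 0.9911. C = 1 - H(p) = 1 - 0.9911 = 0.0089

0.0089 bits


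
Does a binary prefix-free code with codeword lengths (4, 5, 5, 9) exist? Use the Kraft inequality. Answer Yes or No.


Kraft sum = sum(2^(-l_i)) = 0.127, need <= 1. Result: satisfied (a binary prefix-free code with these lengths exists)

Yes


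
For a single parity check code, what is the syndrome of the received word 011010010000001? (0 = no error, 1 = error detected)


Syndrome = XOR of all bits = 0 XOR 1 XOR 1 XOR 0 XOR 1 XOR 0 XOR 0 XOR 1 XOR 0 XOR 0 XOR 0 XOR 0 XOR 0 XOR 0 XOR 1 = 1

1


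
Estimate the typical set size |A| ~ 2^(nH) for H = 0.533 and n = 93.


log2|A_typical| = nH = 93 * 0.533 = 49.569, so |A_typical| ~ 2^49.569 = 8.351e+14

8.351e+14


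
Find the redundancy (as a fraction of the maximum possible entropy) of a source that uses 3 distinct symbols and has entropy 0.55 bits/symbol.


H_max = log2(K) = log2(3) = 1.585 bits/symbol. Redundancy = 1 - H/H_max = 1 - 0.55/1.585 = 1 - 0.347 = 0.653

0.653


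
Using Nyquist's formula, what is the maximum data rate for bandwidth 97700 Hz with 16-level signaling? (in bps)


Rate = 2 * B * log2(M) = 2 * 97700 * 4.0 = 781600.0

781600.0 bps


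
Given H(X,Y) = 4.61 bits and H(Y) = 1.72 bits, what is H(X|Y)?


H(X|Y) = H(X,Y) - H(Y) = 4.61 - 1.72 = 2.89

2.89 bits


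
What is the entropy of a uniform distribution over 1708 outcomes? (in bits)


H = log2(n) = log2(1708) = 10.7381

10.7381 bits


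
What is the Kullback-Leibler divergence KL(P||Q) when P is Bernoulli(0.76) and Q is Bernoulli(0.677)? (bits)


KL = p*log2(p/q) + (1-p)*log2((1-p)/(1-q)) = 0.76*log2(0.76/0.677) + 0.24*log2(0.24/0.323) = 0.024

0.024 bits


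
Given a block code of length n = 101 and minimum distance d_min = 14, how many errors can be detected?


Detection capability = d_min - 1 = 14 - 1 = 13

13 errors


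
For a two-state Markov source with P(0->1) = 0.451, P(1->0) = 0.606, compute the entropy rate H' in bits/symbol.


Stationary distribution: pi_0 = p10/(p01+p10) = 0.5733, pi_1 = 0.4267. Entropy rate H' = pi_0*H(p01) + pi_1*H(p10) = 0.5733*0.9931 + 0.4267*0.9673 = 0.9821

0.9821 bits/symbol


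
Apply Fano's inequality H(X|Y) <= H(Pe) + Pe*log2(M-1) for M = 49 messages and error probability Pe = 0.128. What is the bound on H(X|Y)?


H(Pe) = -Pe*log2(Pe) - (1-Pe)*log2(1-Pe) = -0.128*log2(0.128) - 0.872*log2(0.872) = 0.379620 + 0.172307 = 0.5519. Pe*log2(M-1) = 0.128*log2(48) = 0.714875. Bound = H(Pe) + Pe*log2(M-1) = 0.379620 + 0.172307 + 0.714875 = 1.2668

1.2668 bits


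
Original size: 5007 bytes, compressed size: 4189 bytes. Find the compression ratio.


Ratio = original / compressed = 5007 / 4189 = 1.1953

1.1953


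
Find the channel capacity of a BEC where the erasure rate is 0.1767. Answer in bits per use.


C = 1 - epsilon = 1 - 0.1767 = 0.8233

0.8233 bits


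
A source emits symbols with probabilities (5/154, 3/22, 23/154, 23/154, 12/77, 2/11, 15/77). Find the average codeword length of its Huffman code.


Huffman construction (repeatedly merge the two least-probable nodes; each merge adds 1 bit to every symbol beneath it): 5/154 + 3/22 = 13/77; 23/154 + 23/154 = 23/77; 12/77 + 13/77 = 25/77; 2/11 + 15/77 = 29/77; 23/77 + 25/77 = 48/77; 29/77 + 48/77 = 1. Resulting codeword lengths (in the order the probabilities were given): (4, 4, 3, 3, 3, 2, 2). L_avg = sum(p_i * l_i) = 5/154*4 + 3/22*4 + 23/154*3 + 23/154*3 + 12/77*3 + 2/11*2 + 15/77*2 = 215/77 = 2.7922

2.7922 bits


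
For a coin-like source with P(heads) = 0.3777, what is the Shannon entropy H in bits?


H = -p*log2(p) - (1-p)*log2(1-p). -0.3777*log2(0.3777) = 0.530550; -0.6223*log2(0.6223) = 0.425851. H = 0.530550 + 0.425851 = 0.9564

0.9564 bits


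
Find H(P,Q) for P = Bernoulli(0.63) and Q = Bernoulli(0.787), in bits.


H(P,Q) = -p*log2(q) - (1-p)*log2(1-q). -0.63*log2(0.787) = 0.217706; -0.37*log2(0.213) = 0.825498. H(P,Q) = 0.217706 + 0.825498 = 1.0432

1.0432 bits


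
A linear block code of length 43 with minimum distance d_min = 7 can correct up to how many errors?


Correction capability = floor((d-1)/2) = floor((7-1)/2) = 3

3 errors


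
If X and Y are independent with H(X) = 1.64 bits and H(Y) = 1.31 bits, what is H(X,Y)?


For independent variables, H(X,Y) = H(X) + H(Y) = 1.64 + 1.31 = 2.95

2.95 bits


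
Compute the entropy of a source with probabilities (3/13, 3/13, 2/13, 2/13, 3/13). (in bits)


H = -sum(p_i * log2(p_i)). Terms: -(3/13)*log2(3/13) = 0.488187; -(3/13)*log2(3/13) = 0.488187; -(2/13)*log2(2/13) = 0.415452; -(2/13)*log2(2/13) = 0.415452; -(3/13)*log2(3/13) = 0.488187. H = 0.488187 + 0.488187 + 0.415452 + 0.415452 + 0.488187 = 2.2955

2.2955 bits


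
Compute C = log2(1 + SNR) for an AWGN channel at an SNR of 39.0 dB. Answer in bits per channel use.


SNR_linear = 10^(39.0/10) = 7943.2823; C = log2(1 + SNR_linear) = log2(1 + 7943.2823) = 12.9557

12.9557 bits/channel use


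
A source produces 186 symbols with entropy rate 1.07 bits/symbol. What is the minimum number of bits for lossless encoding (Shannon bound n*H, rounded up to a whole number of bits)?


Minimum bits >= n * H = 186 * 1.07 = 199.02, rounded up to a whole number of bits = 200

200 bits


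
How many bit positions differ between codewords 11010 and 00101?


Count differing positions: ^ ^ ^ ^ ^ = 5 differences

5


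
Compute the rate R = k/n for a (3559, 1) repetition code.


Rate = k/n = 1/3559

1/3559


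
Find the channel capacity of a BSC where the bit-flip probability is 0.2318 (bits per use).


H(p) = -p*log2(p) - (1-p)*log2(1-p) = -0.2318*log2(0.2318) - 0.7682*log2(0.7682) = 0.488877 + 0.292259 = 0.7811. C = 1 - H(p) = 1 - 0.7811 = 0.2189

0.2189 bits


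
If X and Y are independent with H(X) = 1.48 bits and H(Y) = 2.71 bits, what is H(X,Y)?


For independent variables, H(X,Y) = H(X) + H(Y) = 1.48 + 2.71 = 4.19

4.19 bits


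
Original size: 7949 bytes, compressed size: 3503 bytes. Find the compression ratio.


Ratio = original / compressed = 7949 / 3503 = 2.2692

2.2692


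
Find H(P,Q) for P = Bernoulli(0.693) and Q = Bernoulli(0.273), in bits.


H(P,Q) = -p*log2(q) - (1-p)*log2(1-q). -0.693*log2(0.273) = 1.298008; -0.307*log2(0.727) = 0.141212. H(P,Q) = 1.298008 + 0.141212 = 1.4392

1.4392 bits


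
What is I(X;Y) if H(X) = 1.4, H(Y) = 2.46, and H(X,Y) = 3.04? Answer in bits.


I(X;Y) = H(X) + H(Y) - H(X,Y) = 1.4 + 2.46 - 3.04 = 0.82

0.82 bits


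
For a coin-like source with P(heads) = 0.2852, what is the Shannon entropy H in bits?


H = -p*log2(p) - (1-p)*log2(1-p). -0.2852*log2(0.2852) = 0.516199; -0.7148*log2(0.7148) = 0.346241. H = 0.516199 + 0.346241 = 0.8624

0.8624 bits


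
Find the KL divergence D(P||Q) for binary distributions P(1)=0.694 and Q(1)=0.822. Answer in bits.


KL = p*log2(p/q) + (1-p)*log2((1-p)/(1-q)) = 0.694*log2(0.694/0.822) + 0.306*log2(0.306/0.178) = 0.0697

0.0697 bits


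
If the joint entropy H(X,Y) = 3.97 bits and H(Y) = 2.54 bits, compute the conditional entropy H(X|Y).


H(X|Y) = H(X,Y) - H(Y) = 3.97 - 2.54 = 1.43

1.43 bits


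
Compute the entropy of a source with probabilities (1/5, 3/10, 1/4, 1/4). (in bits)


H = -sum(p_i * log2(p_i)). Terms: -(1/5)*log2(1/5) = 0.464386; -(3/10)*log2(3/10) = 0.521090; -(1/4)*log2(1/4) = 0.500000; -(1/4)*log2(1/4) = 0.500000. H = 0.464386 + 0.521090 + 0.500000 + 0.500000 = 1.9855

1.9855 bits


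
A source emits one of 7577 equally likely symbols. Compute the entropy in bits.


H = log2(n) = log2(7577) = 12.8874

12.8874 bits


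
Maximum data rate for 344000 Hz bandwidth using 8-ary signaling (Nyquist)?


Rate = 2 * B * log2(M) = 2 * 344000 * 3.0 = 2064000.0

2064000.0 bps


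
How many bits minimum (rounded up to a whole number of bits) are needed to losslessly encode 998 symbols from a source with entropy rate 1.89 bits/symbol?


Minimum bits >= n * H = 998 * 1.89 = 1886.22, rounded up to a whole number of bits = 1887

1887 bits


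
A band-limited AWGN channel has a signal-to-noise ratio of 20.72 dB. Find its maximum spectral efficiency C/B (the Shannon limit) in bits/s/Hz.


SNR_linear = 10^(20.72/10) = 118.0321; C/B = log2(1 + SNR_linear) = log2(1 + 118.0321) = 6.8952

6.8952 bits/s/Hz


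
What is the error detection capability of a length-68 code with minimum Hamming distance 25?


Detection capability = d_min - 1 = 25 - 1 = 24

24 errors


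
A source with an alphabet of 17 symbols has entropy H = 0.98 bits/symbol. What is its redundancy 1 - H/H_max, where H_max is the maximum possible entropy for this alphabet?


H_max = log2(K) = log2(17) = 4.0875 bits/symbol. Redundancy = 1 - H/H_max = 1 - 0.98/4.0875 = 1 - 0.2398 = 0.7602

0.7602


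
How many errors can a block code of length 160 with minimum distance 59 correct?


Correction capability = floor((d-1)/2) = floor((59-1)/2) = 29

29 errors


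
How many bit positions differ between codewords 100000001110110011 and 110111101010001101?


Count differing positions: . ^ . ^ ^ ^ ^ . . ^ . . ^ ^ ^ ^ ^ . = 11 differences

11


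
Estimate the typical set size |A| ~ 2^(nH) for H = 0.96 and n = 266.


log2|A_typical| = nH = 266 * 0.96 = 255.36, so |A_typical| ~ 2^255.36 = 7.431e+76

7.431e+76


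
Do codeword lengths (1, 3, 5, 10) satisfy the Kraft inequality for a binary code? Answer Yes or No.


Kraft sum = sum(2^(-l_i)) = 0.6572, need <= 1. Result: satisfied (a binary prefix-free code with these lengths exists)

Yes


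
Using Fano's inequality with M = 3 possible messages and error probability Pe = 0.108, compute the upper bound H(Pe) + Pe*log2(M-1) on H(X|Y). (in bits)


H(Pe) = -Pe*log2(Pe) - (1-Pe)*log2(1-Pe) = -0.108*log2(0.108) - 0.892*log2(0.892) = 0.346777 + 0.147077 = 0.4939. Pe*log2(M-1) = 0.108*log2(2) = 0.108000. Bound = H(Pe) + Pe*log2(M-1) = 0.346777 + 0.147077 + 0.108000 = 0.6019

0.6019 bits


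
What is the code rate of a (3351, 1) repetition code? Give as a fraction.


Rate = k/n = 1/3351

1/3351


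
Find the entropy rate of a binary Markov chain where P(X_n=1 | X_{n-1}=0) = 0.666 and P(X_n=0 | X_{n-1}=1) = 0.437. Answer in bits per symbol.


Stationary distribution: pi_0 = p10/(p01+p10) = 0.3962, pi_1 = 0.6038. Entropy rate H' = pi_0*H(p01) + pi_1*H(p10) = 0.3962*0.919 + 0.6038*0.9885 = 0.961

0.961 bits/symbol


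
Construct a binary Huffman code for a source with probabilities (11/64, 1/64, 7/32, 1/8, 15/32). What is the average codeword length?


Huffman construction (repeatedly merge the two least-probable nodes; each merge adds 1 bit to every symbol beneath it): 1/64 + 1/8 = 9/64; 9/64 + 11/64 = 5/16; 7/32 + 5/16 = 17/32; 15/32 + 17/32 = 1. Resulting codeword lengths (in the order the probabilities were given): (3, 4, 2, 4, 1). L_avg = sum(p_i * l_i) = 11/64*3 + 1/64*4 + 7/32*2 + 1/8*4 + 15/32*1 = 127/64 = 1.9844

1.9844 bits


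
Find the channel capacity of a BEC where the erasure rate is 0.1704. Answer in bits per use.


C = 1 - epsilon = 1 - 0.1704 = 0.8296

0.8296 bits


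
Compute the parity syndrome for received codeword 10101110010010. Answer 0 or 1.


Syndrome = XOR of all bits = 1 XOR 0 XOR 1 XOR 0 XOR 1 XOR 1 XOR 1 XOR 0 XOR 0 XOR 1 XOR 0 XOR 0 XOR 1 XOR 0 = 1

1


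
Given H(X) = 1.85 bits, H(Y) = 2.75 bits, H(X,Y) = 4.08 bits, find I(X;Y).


I(X;Y) = H(X) + H(Y) - H(X,Y) = 1.85 + 2.75 - 4.08 = 0.52

0.52 bits


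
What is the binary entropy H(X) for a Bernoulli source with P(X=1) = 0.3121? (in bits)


H = -p*log2(p) - (1-p)*log2(1-p). -0.3121*log2(0.3121) = 0.524303; -0.6879*log2(0.6879) = 0.371280. H = 0.524303 + 0.371280 = 0.8956

0.8956 bits


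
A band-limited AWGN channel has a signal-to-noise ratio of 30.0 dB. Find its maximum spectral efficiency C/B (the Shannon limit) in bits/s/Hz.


SNR_linear = 10^(30.0/10) = 1000.0; C/B = log2(1 + SNR_linear) = log2(1 + 1000.0) = 9.9672

9.9672 bits/s/Hz


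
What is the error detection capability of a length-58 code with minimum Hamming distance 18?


Detection capability = d_min - 1 = 18 - 1 = 17

17 errors


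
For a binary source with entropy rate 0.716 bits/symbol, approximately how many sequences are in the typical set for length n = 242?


log2|A_typical| = nH = 242 * 0.716 = 173.272, so |A_typical| ~ 2^173.272 = 1.446e+52

1.446e+52


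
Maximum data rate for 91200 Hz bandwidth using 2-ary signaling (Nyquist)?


Rate = 2 * B * log2(M) = 2 * 91200 * 1.0 = 182400.0

182400.0 bps


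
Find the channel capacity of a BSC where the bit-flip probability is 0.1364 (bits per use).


H(p) = -p*log2(p) - (1-p)*log2(1-p) = -0.1364*log2(0.1364) - 0.8636*log2(0.8636) = 0.392025 + 0.182707 = 0.5747. C = 1 - H(p) = 1 - 0.5747 = 0.4253

0.4253 bits


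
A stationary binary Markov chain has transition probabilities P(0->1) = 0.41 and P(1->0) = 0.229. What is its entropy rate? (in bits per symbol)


Stationary distribution: pi_0 = p10/(p01+p10) = 0.3584, pi_1 = 0.6416. Entropy rate H' = pi_0*H(p01) + pi_1*H(p10) = 0.3584*0.9765 + 0.6416*0.7763 = 0.848

0.848 bits/symbol


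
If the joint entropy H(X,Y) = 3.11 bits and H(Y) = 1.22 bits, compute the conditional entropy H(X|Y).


H(X|Y) = H(X,Y) - H(Y) = 3.11 - 1.22 = 1.89

1.89 bits


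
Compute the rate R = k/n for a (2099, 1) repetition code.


Rate = k/n = 1/2099

1/2099


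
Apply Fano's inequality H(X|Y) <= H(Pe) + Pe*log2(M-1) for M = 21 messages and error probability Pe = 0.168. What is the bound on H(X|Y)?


H(Pe) = -Pe*log2(Pe) - (1-Pe)*log2(1-Pe) = -0.168*log2(0.168) - 0.832*log2(0.832) = 0.432342 + 0.220767 = 0.6531. Pe*log2(M-1) = 0.168*log2(20) = 0.726084. Bound = H(Pe) + Pe*log2(M-1) = 0.432342 + 0.220767 + 0.726084 = 1.3792

1.3792 bits


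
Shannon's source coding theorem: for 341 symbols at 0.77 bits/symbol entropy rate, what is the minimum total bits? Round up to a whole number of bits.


Minimum bits >= n * H = 341 * 0.77 = 262.57, rounded up to a whole number of bits = 263

263 bits


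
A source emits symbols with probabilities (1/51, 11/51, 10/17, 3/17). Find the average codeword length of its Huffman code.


Huffman construction (repeatedly merge the two least-probable nodes; each merge adds 1 bit to every symbol beneath it): 1/51 + 3/17 = 10/51; 10/51 + 11/51 = 7/17; 7/17 + 10/17 = 1. Resulting codeword lengths (in the order the probabilities were given): (3, 2, 1, 3). L_avg = sum(p_i * l_i) = 1/51*3 + 11/51*2 + 10/17*1 + 3/17*3 = 82/51 = 1.6078

1.6078 bits


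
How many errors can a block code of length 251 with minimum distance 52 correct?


Correction capability = floor((d-1)/2) = floor((52-1)/2) = 25

25 errors


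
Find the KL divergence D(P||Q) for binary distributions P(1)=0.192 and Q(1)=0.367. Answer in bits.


KL = p*log2(p/q) + (1-p)*log2((1-p)/(1-q)) = 0.192*log2(0.192/0.367) + 0.808*log2(0.808/0.633) = 0.1051

0.1051 bits


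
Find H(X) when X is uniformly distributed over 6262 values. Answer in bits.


H = log2(n) = log2(6262) = 12.6124

12.6124 bits


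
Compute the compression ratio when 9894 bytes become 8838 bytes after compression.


Ratio = original / compressed = 9894 / 8838 = 1.1195

1.1195


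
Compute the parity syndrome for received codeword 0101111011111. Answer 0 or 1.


Syndrome = XOR of all bits = 0 XOR 1 XOR 0 XOR 1 XOR 1 XOR 1 XOR 1 XOR 0 XOR 1 XOR 1 XOR 1 XOR 1 XOR 1 = 0

0


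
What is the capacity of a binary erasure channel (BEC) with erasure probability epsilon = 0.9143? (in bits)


C = 1 - epsilon = 1 - 0.9143 = 0.0857

0.0857 bits


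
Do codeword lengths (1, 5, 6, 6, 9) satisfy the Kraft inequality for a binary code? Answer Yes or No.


Kraft sum = sum(2^(-l_i)) = 0.5645, need <= 1. Result: satisfied (a binary prefix-free code with these lengths exists)

Yes


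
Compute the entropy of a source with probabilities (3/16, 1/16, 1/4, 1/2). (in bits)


H = -sum(p_i * log2(p_i)). Terms: -(3/16)*log2(3/16) = 0.452820; -(1/16)*log2(1/16) = 0.250000; -(1/4)*log2(1/4) = 0.500000; -(1/2)*log2(1/2) = 0.500000. H = 0.452820 + 0.250000 + 0.500000 + 0.500000 = 1.7028

1.7028 bits


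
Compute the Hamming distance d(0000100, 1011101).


Count differing positions: ^ . ^ ^ . . ^ = 4 differences

4


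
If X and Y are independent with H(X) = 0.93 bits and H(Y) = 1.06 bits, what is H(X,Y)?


For independent variables, H(X,Y) = H(X) + H(Y) = 0.93 + 1.06 = 1.99

1.99 bits


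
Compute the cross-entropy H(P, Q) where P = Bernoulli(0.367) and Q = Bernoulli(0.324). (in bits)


H(P,Q) = -p*log2(q) - (1-p)*log2(1-q). -0.367*log2(0.324) = 0.596718; -0.633*log2(0.676) = 0.357585. H(P,Q) = 0.596718 + 0.357585 = 0.9543

0.9543 bits


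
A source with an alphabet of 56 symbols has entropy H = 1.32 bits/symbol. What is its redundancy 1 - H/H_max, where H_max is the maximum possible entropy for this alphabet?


H_max = log2(K) = log2(56) = 5.8074 bits/symbol. Redundancy = 1 - H/H_max = 1 - 1.32/5.8074 = 1 - 0.2273 = 0.7727

0.7727


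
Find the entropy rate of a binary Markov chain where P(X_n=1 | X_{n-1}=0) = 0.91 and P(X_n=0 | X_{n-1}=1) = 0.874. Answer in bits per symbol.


Stationary distribution: pi_0 = p10/(p01+p10) = 0.4899, pi_1 = 0.5101. Entropy rate H' = pi_0*H(p01) + pi_1*H(p10) = 0.4899*0.4365 + 0.5101*0.5464 = 0.4925

0.4925 bits/symbol


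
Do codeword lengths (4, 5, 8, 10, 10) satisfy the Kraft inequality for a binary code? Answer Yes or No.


Kraft sum = sum(2^(-l_i)) = 0.0996, need <= 1. Result: satisfied (a binary prefix-free code with these lengths exists)

Yes


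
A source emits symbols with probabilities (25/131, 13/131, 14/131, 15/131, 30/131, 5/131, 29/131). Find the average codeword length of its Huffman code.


Huffman construction (repeatedly merge the two least-probable nodes; each merge adds 1 bit to every symbol beneath it): 5/131 + 13/131 = 18/131; 14/131 + 15/131 = 29/131; 18/131 + 25/131 = 43/131; 29/131 + 29/131 = 58/131; 30/131 + 43/131 = 73/131; 58/131 + 73/131 = 1. Resulting codeword lengths (in the order the probabilities were given): (3, 4, 3, 3, 2, 4, 2). L_avg = sum(p_i * l_i) = 25/131*3 + 13/131*4 + 14/131*3 + 15/131*3 + 30/131*2 + 5/131*4 + 29/131*2 = 352/131 = 2.687

2.687 bits


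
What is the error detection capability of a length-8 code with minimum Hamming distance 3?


Detection capability = d_min - 1 = 3 - 1 = 2

2 errors


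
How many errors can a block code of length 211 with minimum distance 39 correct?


Correction capability = floor((d-1)/2) = floor((39-1)/2) = 19

19 errors


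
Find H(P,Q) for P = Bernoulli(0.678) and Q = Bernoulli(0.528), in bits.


H(P,Q) = -p*log2(q) - (1-p)*log2(1-q). -0.678*log2(0.528) = 0.624703; -0.322*log2(0.472) = 0.348771. H(P,Q) = 0.624703 + 0.348771 = 0.9735

0.9735 bits


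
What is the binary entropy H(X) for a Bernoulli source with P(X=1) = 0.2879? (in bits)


H = -p*log2(p) - (1-p)*log2(1-p). -0.2879*log2(0.2879) = 0.517172; -0.7121*log2(0.7121) = 0.348821. H = 0.517172 + 0.348821 = 0.866

0.866 bits


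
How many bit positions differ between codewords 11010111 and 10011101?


Count differing positions: . ^ . . ^ . ^ . = 3 differences

3


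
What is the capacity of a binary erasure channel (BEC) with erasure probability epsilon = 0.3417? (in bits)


C = 1 - epsilon = 1 - 0.3417 = 0.6583

0.6583 bits


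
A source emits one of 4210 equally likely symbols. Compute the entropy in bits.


H = log2(n) = log2(4210) = 12.0396

12.0396 bits


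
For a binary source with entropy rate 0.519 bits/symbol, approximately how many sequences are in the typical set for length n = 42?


log2|A_typical| = nH = 42 * 0.519 = 21.798, so |A_typical| ~ 2^21.798 = 3.646e+06

3.646e+06


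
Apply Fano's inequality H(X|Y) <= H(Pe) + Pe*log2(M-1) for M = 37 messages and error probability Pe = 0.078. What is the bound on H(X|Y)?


H(Pe) = -Pe*log2(Pe) - (1-Pe)*log2(1-Pe) = -0.078*log2(0.078) - 0.922*log2(0.922) = 0.287070 + 0.108023 = 0.3951. Pe*log2(M-1) = 0.078*log2(36) = 0.403254. Bound = H(Pe) + Pe*log2(M-1) = 0.287070 + 0.108023 + 0.403254 = 0.7983

0.7983 bits


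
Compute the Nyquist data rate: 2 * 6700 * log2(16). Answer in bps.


Rate = 2 * B * log2(M) = 2 * 6700 * 4.0 = 53600.0

53600.0 bps


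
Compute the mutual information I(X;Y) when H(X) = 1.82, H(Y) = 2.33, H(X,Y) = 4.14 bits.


I(X;Y) = H(X) + H(Y) - H(X,Y) = 1.82 + 2.33 - 4.14 = 0.01

0.01 bits


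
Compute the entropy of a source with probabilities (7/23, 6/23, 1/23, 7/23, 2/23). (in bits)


H = -sum(p_i * log2(p_i)). Terms: -(7/23)*log2(7/23) = 0.522324; -(6/23)*log2(6/23) = 0.505722; -(1/23)*log2(1/23) = 0.196677; -(7/23)*log2(7/23) = 0.522324; -(2/23)*log2(2/23) = 0.306397. H = 0.522324 + 0.505722 + 0.196677 + 0.522324 + 0.306397 = 2.0534

2.0534 bits


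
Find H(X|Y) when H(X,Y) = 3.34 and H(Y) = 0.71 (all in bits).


H(X|Y) = H(X,Y) - H(Y) = 3.34 - 0.71 = 2.63

2.63 bits


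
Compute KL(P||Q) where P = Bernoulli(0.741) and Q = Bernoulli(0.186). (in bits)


KL = p*log2(p/q) + (1-p)*log2((1-p)/(1-q)) = 0.741*log2(0.741/0.186) + 0.259*log2(0.259/0.814) = 1.0498

1.0498 bits


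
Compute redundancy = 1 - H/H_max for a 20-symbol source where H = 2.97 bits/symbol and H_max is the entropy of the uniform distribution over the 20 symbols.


H_max = log2(K) = log2(20) = 4.3219 bits/symbol. Redundancy = 1 - H/H_max = 1 - 2.97/4.3219 = 1 - 0.6872 = 0.3128

0.3128


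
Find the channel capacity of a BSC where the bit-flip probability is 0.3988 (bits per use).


H(p) = -p*log2(p) - (1-p)*log2(1-p) = -0.3988*log2(0.3988) - 0.6012*log2(0.6012) = 0.528914 + 0.441331 = 0.9702. C = 1 - H(p) = 1 - 0.9702 = 0.0298

0.0298 bits


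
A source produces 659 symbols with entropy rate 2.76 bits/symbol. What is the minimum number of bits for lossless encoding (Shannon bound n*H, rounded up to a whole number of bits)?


Minimum bits >= n * H = 659 * 2.76 = 1818.84, rounded up to a whole number of bits = 1819

1819 bits


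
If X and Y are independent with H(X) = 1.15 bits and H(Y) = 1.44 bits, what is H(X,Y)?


For independent variables, H(X,Y) = H(X) + H(Y) = 1.15 + 1.44 = 2.59

2.59 bits


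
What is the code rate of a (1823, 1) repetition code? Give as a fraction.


Rate = k/n = 1/1823

1/1823


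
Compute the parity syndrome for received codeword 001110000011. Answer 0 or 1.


Syndrome = XOR of all bits = 0 XOR 0 XOR 1 XOR 1 XOR 1 XOR 0 XOR 0 XOR 0 XOR 0 XOR 0 XOR 1 XOR 1 = 1

1


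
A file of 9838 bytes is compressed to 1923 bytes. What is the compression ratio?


Ratio = original / compressed = 9838 / 1923 = 5.116

5.116


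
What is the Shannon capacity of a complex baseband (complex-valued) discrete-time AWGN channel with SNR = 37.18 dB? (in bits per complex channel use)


SNR_linear = 10^(37.18/10) = 5223.9619; C = log2(1 + SNR_linear) = log2(1 + 5223.9619) = 12.3512

12.3512 bits/channel use


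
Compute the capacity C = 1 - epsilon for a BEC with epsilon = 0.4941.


C = 1 - epsilon = 1 - 0.4941 = 0.5059

0.5059 bits


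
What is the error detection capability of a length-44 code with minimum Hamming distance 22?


Detection capability = d_min - 1 = 22 - 1 = 21

21 errors


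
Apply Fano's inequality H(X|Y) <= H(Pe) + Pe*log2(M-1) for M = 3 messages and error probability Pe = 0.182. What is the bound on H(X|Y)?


H(Pe) = -Pe*log2(Pe) - (1-Pe)*log2(1-Pe) = -0.182*log2(0.182) - 0.818*log2(0.818) = 0.447354 + 0.237079 = 0.6844. Pe*log2(M-1) = 0.182*log2(2) = 0.182000. Bound = H(Pe) + Pe*log2(M-1) = 0.447354 + 0.237079 + 0.182000 = 0.8664

0.8664 bits


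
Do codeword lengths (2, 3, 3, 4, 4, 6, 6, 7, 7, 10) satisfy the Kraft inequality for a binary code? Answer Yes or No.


Kraft sum = sum(2^(-l_i)) = 0.6729, need <= 1. Result: satisfied (a binary prefix-free code with these lengths exists)

Yes


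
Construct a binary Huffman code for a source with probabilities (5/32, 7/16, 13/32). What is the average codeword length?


Huffman construction (repeatedly merge the two least-probable nodes; each merge adds 1 bit to every symbol beneath it): 5/32 + 13/32 = 9/16; 7/16 + 9/16 = 1. Resulting codeword lengths (in the order the probabilities were given): (2, 1, 2). L_avg = sum(p_i * l_i) = 5/32*2 + 7/16*1 + 13/32*2 = 25/16 = 1.5625

1.5625 bits


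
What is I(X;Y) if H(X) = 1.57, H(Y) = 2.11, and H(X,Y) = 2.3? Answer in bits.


I(X;Y) = H(X) + H(Y) - H(X,Y) = 1.57 + 2.11 - 2.3 = 1.38

1.38 bits


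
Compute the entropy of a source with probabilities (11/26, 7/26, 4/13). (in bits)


H = -sum(p_i * log2(p_i)). Terms: -(11/26)*log2(11/26) = 0.525042; -(7/26)*log2(7/26) = 0.509677; -(4/13)*log2(4/13) = 0.523212. H = 0.525042 + 0.509677 + 0.523212 = 1.5579

1.5579 bits


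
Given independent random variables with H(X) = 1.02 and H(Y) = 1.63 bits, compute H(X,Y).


For independent variables, H(X,Y) = H(X) + H(Y) = 1.02 + 1.63 = 2.65

2.65 bits


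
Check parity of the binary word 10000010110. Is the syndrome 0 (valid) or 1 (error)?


Syndrome = XOR of all bits = 1 XOR 0 XOR 0 XOR 0 XOR 0 XOR 0 XOR 1 XOR 0 XOR 1 XOR 1 XOR 0 = 0

0


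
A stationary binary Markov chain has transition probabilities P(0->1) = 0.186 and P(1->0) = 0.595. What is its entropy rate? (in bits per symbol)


Stationary distribution: pi_0 = p10/(p01+p10) = 0.7618, pi_1 = 0.2382. Entropy rate H' = pi_0*H(p01) + pi_1*H(p10) = 0.7618*0.693 + 0.2382*0.9738 = 0.7599

0.7599 bits/symbol


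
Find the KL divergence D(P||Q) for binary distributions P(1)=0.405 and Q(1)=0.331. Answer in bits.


KL = p*log2(p/q) + (1-p)*log2((1-p)/(1-q)) = 0.405*log2(0.405/0.331) + 0.595*log2(0.595/0.669) = 0.0173

0.0173 bits


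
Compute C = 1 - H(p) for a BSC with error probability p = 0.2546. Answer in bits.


H(p) = -p*log2(p) - (1-p)*log2(1-p) = -0.2546*log2(0.2546) - 0.7454*log2(0.7454) = 0.502503 + 0.315985 = 0.8185. C = 1 - H(p) = 1 - 0.8185 = 0.1815

0.1815 bits


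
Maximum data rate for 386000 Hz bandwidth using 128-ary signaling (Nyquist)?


Rate = 2 * B * log2(M) = 2 * 386000 * 7.0 = 5404000.0

5404000.0 bps


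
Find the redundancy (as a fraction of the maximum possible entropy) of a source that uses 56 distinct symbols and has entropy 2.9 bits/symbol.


H_max = log2(K) = log2(56) = 5.8074 bits/symbol. Redundancy = 1 - H/H_max = 1 - 2.9/5.8074 = 1 - 0.4994 = 0.5006

0.5006


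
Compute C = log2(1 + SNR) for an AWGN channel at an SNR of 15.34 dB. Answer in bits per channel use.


SNR_linear = 10^(15.34/10) = 34.1979; C = log2(1 + SNR_linear) = log2(1 + 34.1979) = 5.1374

5.1374 bits/channel use


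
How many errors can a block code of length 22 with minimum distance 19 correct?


Correction capability = floor((d-1)/2) = floor((19-1)/2) = 9

9 errors


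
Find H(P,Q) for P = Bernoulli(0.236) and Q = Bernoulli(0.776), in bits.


H(P,Q) = -p*log2(q) - (1-p)*log2(1-q). -0.236*log2(0.776) = 0.086346; -0.764*log2(0.224) = 1.649040. H(P,Q) = 0.086346 + 1.649040 = 1.7354

1.7354 bits


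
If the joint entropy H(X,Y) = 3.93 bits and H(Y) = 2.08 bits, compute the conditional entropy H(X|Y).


H(X|Y) = H(X,Y) - H(Y) = 3.93 - 2.08 = 1.85

1.85 bits


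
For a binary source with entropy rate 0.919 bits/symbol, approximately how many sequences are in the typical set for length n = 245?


log2|A_typical| = nH = 245 * 0.919 = 225.155, so |A_typical| ~ 2^225.155 = 6.004e+67

6.004e+67


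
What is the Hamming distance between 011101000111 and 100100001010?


Count differing positions: ^ ^ ^ . . ^ . . ^ ^ . ^ = 7 differences

7


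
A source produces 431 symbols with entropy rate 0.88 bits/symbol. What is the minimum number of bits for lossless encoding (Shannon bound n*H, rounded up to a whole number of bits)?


Minimum bits >= n * H = 431 * 0.88 = 379.28, rounded up to a whole number of bits = 380

380 bits


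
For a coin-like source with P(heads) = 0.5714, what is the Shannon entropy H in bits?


H = -p*log2(p) - (1-p)*log2(1-p). -0.5714*log2(0.5714) = 0.461364; -0.4286*log2(0.4286) = 0.523876. H = 0.461364 + 0.523876 = 0.9852

0.9852 bits


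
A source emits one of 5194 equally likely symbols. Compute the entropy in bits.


H = log2(n) = log2(5194) = 12.3426

12.3426 bits


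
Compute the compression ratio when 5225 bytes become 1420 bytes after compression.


Ratio = original / compressed = 5225 / 1420 = 3.6796

3.6796


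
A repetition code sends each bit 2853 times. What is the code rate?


Rate = k/n = 1/2853

1/2853


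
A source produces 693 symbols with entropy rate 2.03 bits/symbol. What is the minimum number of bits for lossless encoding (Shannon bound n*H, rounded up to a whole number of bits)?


Minimum bits >= n * H = 693 * 2.03 = 1406.79, rounded up to a whole number of bits = 1407

1407 bits


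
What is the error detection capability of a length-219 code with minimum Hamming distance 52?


Detection capability = d_min - 1 = 52 - 1 = 51

51 errors


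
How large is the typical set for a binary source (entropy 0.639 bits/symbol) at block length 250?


log2|A_typical| = nH = 250 * 0.639 = 159.75, so |A_typical| ~ 2^159.75 = 1.229e+48

1.229e+48


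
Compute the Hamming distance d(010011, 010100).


Count differing positions: . . . ^ ^ ^ = 3 differences

3


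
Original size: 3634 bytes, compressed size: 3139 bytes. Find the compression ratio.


Ratio = original / compressed = 3634 / 3139 = 1.1577

1.1577


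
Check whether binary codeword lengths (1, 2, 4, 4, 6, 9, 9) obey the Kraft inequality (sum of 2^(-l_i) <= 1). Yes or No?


Kraft sum = sum(2^(-l_i)) = 0.8945, need <= 1. Result: satisfied (a binary prefix-free code with these lengths exists)

Yes


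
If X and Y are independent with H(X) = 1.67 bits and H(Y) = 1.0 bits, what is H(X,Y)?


For independent variables, H(X,Y) = H(X) + H(Y) = 1.67 + 1.0 = 2.67

2.67 bits


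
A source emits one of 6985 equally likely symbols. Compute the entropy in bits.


H = log2(n) = log2(6985) = 12.77

12.77 bits


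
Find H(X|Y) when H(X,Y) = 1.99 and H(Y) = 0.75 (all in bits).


H(X|Y) = H(X,Y) - H(Y) = 1.99 - 0.75 = 1.24

1.24 bits


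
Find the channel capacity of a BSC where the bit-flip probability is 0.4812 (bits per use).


H(p) = -p*log2(p) - (1-p)*log2(1-p) = -0.4812*log2(0.4812) - 0.5188*log2(0.5188) = 0.507806 + 0.491174 = 0.999. C = 1 - H(p) = 1 - 0.999 = 0.001

0.001 bits


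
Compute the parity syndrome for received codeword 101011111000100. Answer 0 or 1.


Syndrome = XOR of all bits = 1 XOR 0 XOR 1 XOR 0 XOR 1 XOR 1 XOR 1 XOR 1 XOR 1 XOR 0 XOR 0 XOR 0 XOR 1 XOR 0 XOR 0 = 0

0


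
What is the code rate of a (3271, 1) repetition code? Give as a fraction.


Rate = k/n = 1/3271

1/3271


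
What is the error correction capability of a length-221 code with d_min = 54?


Correction capability = floor((d-1)/2) = floor((54-1)/2) = 26

26 errors
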